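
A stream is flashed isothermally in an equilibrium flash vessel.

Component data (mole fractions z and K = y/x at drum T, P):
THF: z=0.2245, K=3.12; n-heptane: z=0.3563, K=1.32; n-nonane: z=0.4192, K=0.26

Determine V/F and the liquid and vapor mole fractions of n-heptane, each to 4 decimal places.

V/F = 0.2952, x_n-heptane = 0.3255, y_n-heptane = 0.4297

Material balance + equilibrium reduce to Σ zᵢ(Kᵢ−1)/(1+V/F(Kᵢ−1)) = 0.
g(0) = ΣzᵢKᵢ − 1 = 0.2797 and g(1) = 1 − Σzᵢ/Kᵢ = -0.9542, so a root lies in (0, 1).
Newton–Raphson from V/F = 0.37:
  V/F = 0.3700: g = -0.05850, g' = -0.7813 → V/F = 0.2951
  V/F = 0.2951: g = 0.00005, g' = -0.7880 → V/F = 0.2952
Converged at V/F = 0.2952.
Compositions from xᵢ = zᵢ/(1+V/F(Kᵢ−1)), yᵢ = Kᵢxᵢ:
  THF: x = 0.1381, y = 0.4308
  n-heptane: x = 0.3255, y = 0.4297
  n-nonane: x = 0.5364, y = 0.1395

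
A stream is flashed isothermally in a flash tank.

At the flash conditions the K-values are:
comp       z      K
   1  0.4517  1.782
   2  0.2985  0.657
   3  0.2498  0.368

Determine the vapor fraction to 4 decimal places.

Let ψ = V/F and solve Σ zᵢ(Kᵢ−1)/(1+ψ(Kᵢ−1)) = 0.
Check two-phase: ΣzᵢKᵢ = 1.0930 > 1 and Σzᵢ/Kᵢ = 1.3866 > 1, so g(0) = 0.0930 > 0 and g(1) = -0.3866 < 0.
Newton iteration, ψ⁰ = 0.5:
  ψ = 0.5000: g = -0.10045, g' = -0.4072 → ψ = 0.2533
  ψ = 0.2533: g = -0.00526, g' = -0.3760 → ψ = 0.2393
Converged at ψ = 0.2393.

ψ = 0.2393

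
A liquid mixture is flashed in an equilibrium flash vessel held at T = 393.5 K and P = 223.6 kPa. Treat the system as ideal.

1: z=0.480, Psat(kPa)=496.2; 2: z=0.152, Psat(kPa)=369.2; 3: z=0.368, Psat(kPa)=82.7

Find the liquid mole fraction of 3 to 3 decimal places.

x_3 = 0.627

Raoult's law: Kᵢ = Pᵢˢᵃᵗ/P = Pᵢˢᵃᵗ/223.6.
  K_1 = 496.2/223.6 = 2.21914, K_2 = 369.2/223.6 = 1.65116, K_3 = 82.7/223.6 = 0.36986
Rachford–Rice: g(V/F) = Σ zᵢ(Kᵢ−1)/(1+V/F(Kᵢ−1)) = 0.
g(0) = ΣzᵢKᵢ − 1 = 0.452 and g(1) = 1 − Σzᵢ/Kᵢ = -0.303, so a root lies in (0, 1).
Newton iteration, V/F⁰ = 0.67:
  V/F = 0.670: g = -0.0103, g' = -0.685 → V/F = 0.655
Converged at V/F = 0.655.
Compositions from xᵢ = zᵢ/(1+V/F(Kᵢ−1)), yᵢ = Kᵢxᵢ:
  1: x = 0.267, y = 0.592
  2: x = 0.107, y = 0.176
  3: x = 0.627, y = 0.232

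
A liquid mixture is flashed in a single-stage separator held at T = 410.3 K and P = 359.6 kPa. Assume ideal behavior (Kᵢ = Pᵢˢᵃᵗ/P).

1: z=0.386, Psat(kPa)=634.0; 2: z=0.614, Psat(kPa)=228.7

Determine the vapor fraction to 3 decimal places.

Raoult's law: Kᵢ = Pᵢˢᵃᵗ/P = Pᵢˢᵃᵗ/359.6.
  K_1 = 634.0/359.6 = 1.76307, K_2 = 228.7/359.6 = 0.63598
Material balance + equilibrium reduce to Σ zᵢ(Kᵢ−1)/(1+ψ(Kᵢ−1)) = 0.
g(0) = ΣzᵢKᵢ − 1 = 0.071 and g(1) = 1 − Σzᵢ/Kᵢ = -0.184, so a root lies in (0, 1).
Binary case is linear: z₁(K₁−1)(1+ψ(K₂−1)) + z₂(K₂−1)(1+ψ(K₁−1)) = 0
⇒ ψ = [z₁(K₁−1)+z₂(K₂−1)] / [−(K₁−1)(K₂−1)] = 0.0710/0.2778 = 0.256

ψ = 0.256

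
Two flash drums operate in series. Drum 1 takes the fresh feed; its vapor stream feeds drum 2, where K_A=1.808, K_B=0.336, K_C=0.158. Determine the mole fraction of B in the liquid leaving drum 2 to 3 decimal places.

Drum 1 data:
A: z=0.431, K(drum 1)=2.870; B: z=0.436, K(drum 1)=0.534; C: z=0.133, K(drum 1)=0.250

Drum 1:
Rachford–Rice: g(ψ₁) = Σ zᵢ(Kᵢ−1)/(1+ψ₁(Kᵢ−1)) = 0.
g(0) = ΣzᵢKᵢ − 1 = 0.503 and g(1) = 1 − Σzᵢ/Kᵢ = -0.499, so a root lies in (0, 1).
Iterate (Newton) starting at ψ₁ = 0.5:
  ψ₁ = 0.500: g = -0.0080, g' = -0.755 → ψ₁ = 0.489
Converged at ψ₁ = 0.489.
Drum-1 compositions:
  A: x = 0.225, y = 0.646
  B: x = 0.565, y = 0.302
  C: x = 0.210, y = 0.053
Drum-2 feed = drum-1 vapor: z₂ = (0.6458, 0.3016, 0.0525).
Drum 2:
Let ψ₂ = V/F and solve Σ zᵢ(Kᵢ−1)/(1+ψ₂(Kᵢ−1)) = 0.
g(0) = ΣzᵢKᵢ − 1 = 0.277 and g(1) = 1 − Σzᵢ/Kᵢ = -0.587, so a root lies in (0, 1).
Newton–Raphson from ψ₂ = 0.5:
  ψ₂ = 0.500: g = -0.0045, g' = -0.623 → ψ₂ = 0.493
Converged at ψ₂ = 0.493.
  A: x = 0.462, y = 0.835
  B: x = 0.448, y = 0.151
  C: x = 0.090, y = 0.014

x_B (drum 2) = 0.448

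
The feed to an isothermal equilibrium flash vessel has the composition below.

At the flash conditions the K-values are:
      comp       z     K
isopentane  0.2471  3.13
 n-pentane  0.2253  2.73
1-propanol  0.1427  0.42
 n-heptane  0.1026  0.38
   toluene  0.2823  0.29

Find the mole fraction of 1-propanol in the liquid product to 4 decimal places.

Material balance + equilibrium reduce to Σ zᵢ(Kᵢ−1)/(1+ψ(Kᵢ−1)) = 0.
Check two-phase: ΣzᵢKᵢ = 1.5693 > 1 and Σzᵢ/Kᵢ = 1.7447 > 1, so g(0) = 0.5693 > 0 and g(1) = -0.7447 < 0.
Newton iteration, ψ⁰ = 0.5:
  ψ = 0.5000: g = -0.05564, g' = -0.9769 → ψ = 0.4430
Converged at ψ = 0.4430.
Compositions from xᵢ = zᵢ/(1+ψ(Kᵢ−1)), yᵢ = Kᵢxᵢ:
  isopentane: x = 0.1271, y = 0.3979
  n-pentane: x = 0.1276, y = 0.3482
  1-propanol: x = 0.1920, y = 0.0807
  n-heptane: x = 0.1414, y = 0.0537
  toluene: x = 0.4118, y = 0.1194

x_1-propanol = 0.1920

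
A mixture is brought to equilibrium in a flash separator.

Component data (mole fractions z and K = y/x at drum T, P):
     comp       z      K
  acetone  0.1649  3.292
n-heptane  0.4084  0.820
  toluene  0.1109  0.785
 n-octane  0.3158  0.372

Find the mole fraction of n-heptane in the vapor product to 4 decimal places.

y_n-heptane = 0.3407

Material balance + equilibrium reduce to Σ zᵢ(Kᵢ−1)/(1+ψ(Kᵢ−1)) = 0.
g(0) = ΣzᵢKᵢ − 1 = 0.0823 and g(1) = 1 − Σzᵢ/Kᵢ = -0.5383, so a root lies in (0, 1).
Newton–Raphson from ψ = 0.65:
  ψ = 0.6500: g = -0.29429, g' = -0.5193 → ψ = 0.0833
  ψ = 0.0833: g = 0.00922, g' = -0.7685 → ψ = 0.0952
  ψ = 0.0952: g = 0.00015, g' = -0.7436 → ψ = 0.0954
Converged at ψ = 0.0954.
Compositions from xᵢ = zᵢ/(1+ψ(Kᵢ−1)), yᵢ = Kᵢxᵢ:
  acetone: x = 0.1353, y = 0.4454
  n-heptane: x = 0.4155, y = 0.3407
  toluene: x = 0.1132, y = 0.0889
  n-octane: x = 0.3359, y = 0.1250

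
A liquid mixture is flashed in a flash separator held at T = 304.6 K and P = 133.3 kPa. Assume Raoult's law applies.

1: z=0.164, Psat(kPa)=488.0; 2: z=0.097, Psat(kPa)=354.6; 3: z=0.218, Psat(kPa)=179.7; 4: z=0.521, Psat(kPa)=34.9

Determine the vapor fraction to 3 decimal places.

ψ = 0.224

Raoult's law: Kᵢ = Pᵢˢᵃᵗ/P = Pᵢˢᵃᵗ/133.3.
  K_1 = 488.0/133.3 = 3.66092, K_2 = 354.6/133.3 = 2.66017, K_3 = 179.7/133.3 = 1.34809, K_4 = 34.9/133.3 = 0.26182
Material balance + equilibrium reduce to Σ zᵢ(Kᵢ−1)/(1+ψ(Kᵢ−1)) = 0.
g(0) = ΣzᵢKᵢ − 1 = 0.289 and g(1) = 1 − Σzᵢ/Kᵢ = -1.233, so a root lies in (0, 1).
Newton iteration, ψ⁰ = 0.49:
  ψ = 0.490: g = -0.2595, g' = -1.016 → ψ = 0.235
  ψ = 0.235: g = -0.0105, g' = -1.016 → ψ = 0.224
Converged at ψ = 0.224.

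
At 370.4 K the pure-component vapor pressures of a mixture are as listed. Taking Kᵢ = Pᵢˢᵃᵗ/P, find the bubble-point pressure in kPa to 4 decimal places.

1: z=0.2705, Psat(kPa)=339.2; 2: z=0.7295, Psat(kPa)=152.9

Pbub = 203.2942 kPa

At the bubble point ψ → 0, so ΣzᵢKᵢ = 1 with Kᵢ = Pᵢˢᵃᵗ/P ⇒ P = ΣzᵢPᵢˢᵃᵗ.
P = 0.2705·339.2 + 0.7295·152.9 = 203.2942 kPa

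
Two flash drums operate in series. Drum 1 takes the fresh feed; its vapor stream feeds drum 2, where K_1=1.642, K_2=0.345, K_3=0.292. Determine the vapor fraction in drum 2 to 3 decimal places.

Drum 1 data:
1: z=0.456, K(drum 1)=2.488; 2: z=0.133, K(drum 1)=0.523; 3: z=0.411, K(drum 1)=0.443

V/F (drum 2) = 0.424

Drum 1:
Material balance + equilibrium reduce to Σ zᵢ(Kᵢ−1)/(1+ψ₁(Kᵢ−1)) = 0.
g(0) = ΣzᵢKᵢ − 1 = 0.386 and g(1) = 1 − Σzᵢ/Kᵢ = -0.365, so a root lies in (0, 1).
Newton iteration, ψ₁⁰ = 0.5:
  ψ₁ = 0.500: g = -0.0115, g' = -0.629 → ψ₁ = 0.482
Converged at ψ₁ = 0.482.
Drum-1 compositions:
  1: x = 0.266, y = 0.661
  2: x = 0.173, y = 0.090
  3: x = 0.562, y = 0.249
Drum-2 feed = drum-1 vapor: z₂ = (0.6609, 0.0903, 0.2488).
Drum 2:
Rachford–Rice: g(ψ₂) = Σ zᵢ(Kᵢ−1)/(1+ψ₂(Kᵢ−1)) = 0.
Feasibility: ΣzᵢKᵢ = 1.189, Σzᵢ/Kᵢ = 1.516 — both > 1, two phases present.
Newton–Raphson from ψ₂ = 0.41:
  ψ₂ = 0.410: g = 0.0068, g' = -0.491 → ψ₂ = 0.424
Converged at ψ₂ = 0.424.
  1: x = 0.520, y = 0.853
  2: x = 0.125, y = 0.043
  3: x = 0.355, y = 0.104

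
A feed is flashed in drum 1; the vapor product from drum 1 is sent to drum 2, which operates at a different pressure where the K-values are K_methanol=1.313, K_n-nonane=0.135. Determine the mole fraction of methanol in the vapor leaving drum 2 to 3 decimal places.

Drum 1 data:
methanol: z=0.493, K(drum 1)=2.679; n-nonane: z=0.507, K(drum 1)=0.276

y_methanol (drum 2) = 0.964

Drum 1:
Let ψ₁ = V/F and solve Σ zᵢ(Kᵢ−1)/(1+ψ₁(Kᵢ−1)) = 0.
Feasibility: ΣzᵢKᵢ = 1.461, Σzᵢ/Kᵢ = 2.021 — both > 1, two phases present.
Binary case is linear: z₁(K₁−1)(1+ψ₁(K₂−1)) + z₂(K₂−1)(1+ψ₁(K₁−1)) = 0
⇒ ψ₁ = [z₁(K₁−1)+z₂(K₂−1)] / [−(K₁−1)(K₂−1)] = 0.4607/1.2156 = 0.379
Drum-1 compositions:
  methanol: x = 0.301, y = 0.807
  n-nonane: x = 0.699, y = 0.193
Drum-2 feed = drum-1 vapor: z₂ = (0.8072, 0.1928).
Drum 2:
Let ψ₂ = V/F and solve Σ zᵢ(Kᵢ−1)/(1+ψ₂(Kᵢ−1)) = 0.
g(0) = ΣzᵢKᵢ − 1 = 0.086 and g(1) = 1 − Σzᵢ/Kᵢ = -1.043, so a root lies in (0, 1).
Binary case is linear: z₁(K₁−1)(1+ψ₂(K₂−1)) + z₂(K₂−1)(1+ψ₂(K₁−1)) = 0
⇒ ψ₂ = [z₁(K₁−1)+z₂(K₂−1)] / [−(K₁−1)(K₂−1)] = 0.0858/0.2707 = 0.317
  methanol: x = 0.734, y = 0.964
  n-nonane: x = 0.266, y = 0.036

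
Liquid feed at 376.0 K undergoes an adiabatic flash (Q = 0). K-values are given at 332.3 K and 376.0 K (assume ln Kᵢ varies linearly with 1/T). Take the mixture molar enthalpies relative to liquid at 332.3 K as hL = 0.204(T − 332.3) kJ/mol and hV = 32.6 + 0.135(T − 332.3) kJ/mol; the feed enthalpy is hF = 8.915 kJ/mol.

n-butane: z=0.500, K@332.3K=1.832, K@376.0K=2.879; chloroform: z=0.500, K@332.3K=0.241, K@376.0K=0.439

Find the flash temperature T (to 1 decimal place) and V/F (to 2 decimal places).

Adiabatic flash: solve Rachford–Rice at each trial T, then check hF = ψ·hV(T) + (1−ψ)·hL(T).
  T = 332.3 K: K = (1.832, 0.241), RR gives ψ = 0.058, H_out = 1.884 kJ/mol
  T = 376.0 K: K = (2.879, 0.439), RR gives ψ = 0.625, H_out = 27.410 kJ/mol
  T = 354.1 K: K = (2.328, 0.331), RR gives ψ = 0.371, H_out = 15.981 kJ/mol
  T = 343.2 K: K = (2.073, 0.284), RR gives ψ = 0.232, H_out = 9.619 kJ/mol
  T = 337.8 K: K = (1.952, 0.262), RR gives ψ = 0.152, H_out = 6.029 kJ/mol
  T = 340.5 K: K = (2.012, 0.273), RR gives ψ = 0.194, H_out = 7.872 kJ/mol
  T = 341.9 K: K = (2.043, 0.279), RR gives ψ = 0.214, H_out = 8.789 kJ/mol
Linear interpolation between T = 341.9 (H_out = 8.789) and T = 343.2 (H_out = 9.619) on hF = 8.915 gives T ≈ 342.1 K, at which ψ = 0.22.

T = 342.1 K, V/F = 0.22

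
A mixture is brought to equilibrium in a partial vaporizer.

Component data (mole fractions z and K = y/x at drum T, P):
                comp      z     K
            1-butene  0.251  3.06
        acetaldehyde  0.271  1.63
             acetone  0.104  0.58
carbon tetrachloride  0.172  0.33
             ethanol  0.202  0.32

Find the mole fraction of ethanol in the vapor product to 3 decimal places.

Newton–Raphson from ψ = 0.67:
  ψ = 0.670: g = -0.1849, g' = -0.846 → ψ = 0.451
  ψ = 0.451: g = -0.0165, g' = -0.732 → ψ = 0.429
Converged at ψ = 0.429.
Compositions from xᵢ = zᵢ/(1+ψ(Kᵢ−1)), yᵢ = Kᵢxᵢ:
  1-butene: x = 0.133, y = 0.408
  acetaldehyde: x = 0.213, y = 0.348
  acetone: x = 0.127, y = 0.074
  carbon tetrachloride: x = 0.241, y = 0.080
  ethanol: x = 0.285, y = 0.091

y_ethanol = 0.091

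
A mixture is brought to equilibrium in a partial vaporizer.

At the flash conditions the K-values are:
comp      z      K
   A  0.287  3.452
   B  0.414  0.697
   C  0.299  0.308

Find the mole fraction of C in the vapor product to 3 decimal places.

y_C = 0.117

Material balance + equilibrium reduce to Σ zᵢ(Kᵢ−1)/(1+V/F(Kᵢ−1)) = 0.
Check two-phase: ΣzᵢKᵢ = 1.371 > 1 and Σzᵢ/Kᵢ = 1.648 > 1, so g(0) = 0.371 > 0 and g(1) = -0.648 < 0.
Iterate (Newton) starting at V/F = 0.66:
  V/F = 0.660: g = -0.2689, g' = -0.796 → V/F = 0.322
  V/F = 0.322: g = -0.0122, g' = -0.822 → V/F = 0.307
  V/F = 0.307: g = 0.0001, g' = -0.838 → V/F = 0.308
Converged at V/F = 0.308.
Compositions from xᵢ = zᵢ/(1+V/F(Kᵢ−1)), yᵢ = Kᵢxᵢ:
  A: x = 0.164, y = 0.565
  B: x = 0.457, y = 0.318
  C: x = 0.380, y = 0.117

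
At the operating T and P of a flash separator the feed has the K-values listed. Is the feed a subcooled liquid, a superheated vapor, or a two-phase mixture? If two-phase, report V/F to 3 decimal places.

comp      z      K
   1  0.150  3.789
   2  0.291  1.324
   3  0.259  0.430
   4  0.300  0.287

ΣzᵢKᵢ = 1.151; Σzᵢ/Kᵢ = 1.907.
Both exceed 1, so a two-phase solution exists.
Iterate (Newton) starting at ψ = 0.5:
  ψ = 0.500: g = -0.2830, g' = -0.759 → ψ = 0.127
  ψ = 0.127: g = 0.0050, g' = -0.946 → ψ = 0.132
Converged at ψ = 0.132.

two-phase, V/F = 0.132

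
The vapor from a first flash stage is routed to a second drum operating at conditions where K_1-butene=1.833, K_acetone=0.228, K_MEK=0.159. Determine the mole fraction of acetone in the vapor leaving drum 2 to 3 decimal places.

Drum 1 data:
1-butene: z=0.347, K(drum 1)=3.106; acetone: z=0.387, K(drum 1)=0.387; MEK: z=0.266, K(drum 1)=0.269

y_acetone (drum 2) = 0.076

Drum 1:
Material balance + equilibrium reduce to Σ zᵢ(Kᵢ−1)/(1+ψ₁(Kᵢ−1)) = 0.
Feasibility: ΣzᵢKᵢ = 1.299, Σzᵢ/Kᵢ = 2.101 — both > 1, two phases present.
Iterate (Newton) starting at ψ₁ = 0.5:
  ψ₁ = 0.500: g = -0.2926, g' = -1.021 → ψ₁ = 0.213
  ψ₁ = 0.213: g = 0.0010, g' = -1.125 → ψ₁ = 0.214
Converged at ψ₁ = 0.214.
Drum-1 compositions:
  1-butene: x = 0.239, y = 0.743
  acetone: x = 0.445, y = 0.172
  MEK: x = 0.315, y = 0.085
Drum-2 feed = drum-1 vapor: z₂ = (0.7428, 0.1724, 0.0848).
Drum 2:
Material balance + equilibrium reduce to Σ zᵢ(Kᵢ−1)/(1+ψ₂(Kᵢ−1)) = 0.
Check two-phase: ΣzᵢKᵢ = 1.414 > 1 and Σzᵢ/Kᵢ = 1.695 > 1, so g(0) = 0.414 > 0 and g(1) = -0.695 < 0.
Newton iteration, ψ₂⁰ = 0.5:
  ψ₂ = 0.500: g = 0.0969, g' = -0.708 → ψ₂ = 0.637
  ψ₂ = 0.637: g = -0.0112, g' = -0.896 → ψ₂ = 0.624
Converged at ψ₂ = 0.624.
  1-butene: x = 0.489, y = 0.896
  acetone: x = 0.333, y = 0.076
  MEK: x = 0.179, y = 0.028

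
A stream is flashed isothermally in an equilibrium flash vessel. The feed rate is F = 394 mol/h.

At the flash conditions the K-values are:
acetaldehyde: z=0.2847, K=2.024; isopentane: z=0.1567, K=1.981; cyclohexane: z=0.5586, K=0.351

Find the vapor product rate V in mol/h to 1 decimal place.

Material balance + equilibrium reduce to Σ zᵢ(Kᵢ−1)/(1+V/F(Kᵢ−1)) = 0.
Feasibility: ΣzᵢKᵢ = 1.0827, Σzᵢ/Kᵢ = 1.8112 — both > 1, two phases present.
Iterate (Newton) starting at V/F = 0.58:
  V/F = 0.5800: g = -0.30049, g' = -0.7838 → V/F = 0.1966
  V/F = 0.1966: g = -0.04403, g' = -0.6220 → V/F = 0.1258
  V/F = 0.1258: g = 0.00031, g' = -0.6327 → V/F = 0.1263
Converged at V/F = 0.1263.
Then V = V/F·F = 0.1263·394 = 49.8 mol/h and L = F − V = 344.2 mol/h.

V = 49.8 mol/h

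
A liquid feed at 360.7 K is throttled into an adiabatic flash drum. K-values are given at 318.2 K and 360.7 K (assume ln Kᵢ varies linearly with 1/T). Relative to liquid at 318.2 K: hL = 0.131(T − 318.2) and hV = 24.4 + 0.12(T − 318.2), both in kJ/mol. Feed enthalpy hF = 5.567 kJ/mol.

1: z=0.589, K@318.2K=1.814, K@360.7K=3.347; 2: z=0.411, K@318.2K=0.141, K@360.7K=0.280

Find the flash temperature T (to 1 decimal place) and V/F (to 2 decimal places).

Adiabatic flash: solve Rachford–Rice at each trial T, then check hF = ψ·hV(T) + (1−ψ)·hL(T).
  T = 318.2 K: K = (1.814, 0.141), RR gives ψ = 0.181, H_out = 4.411 kJ/mol
  T = 360.7 K: K = (3.347, 0.280), RR gives ψ = 0.643, H_out = 20.955 kJ/mol
  T = 339.4 K: K = (2.510, 0.203), RR gives ψ = 0.467, H_out = 14.055 kJ/mol
  T = 328.8 K: K = (2.145, 0.170), RR gives ψ = 0.351, H_out = 9.907 kJ/mol
  T = 323.5 K: K = (1.975, 0.155), RR gives ψ = 0.276, H_out = 7.406 kJ/mol
  T = 320.9 K: K = (1.895, 0.148), RR gives ψ = 0.232, H_out = 6.013 kJ/mol
  T = 319.5 K: K = (1.853, 0.144), RR gives ψ = 0.206, H_out = 5.204 kJ/mol
Linear interpolation between T = 319.5 (H_out = 5.204) and T = 320.9 (H_out = 6.013) on hF = 5.567 gives T ≈ 320.1 K, at which ψ = 0.22.

T = 320.1 K, V/F = 0.22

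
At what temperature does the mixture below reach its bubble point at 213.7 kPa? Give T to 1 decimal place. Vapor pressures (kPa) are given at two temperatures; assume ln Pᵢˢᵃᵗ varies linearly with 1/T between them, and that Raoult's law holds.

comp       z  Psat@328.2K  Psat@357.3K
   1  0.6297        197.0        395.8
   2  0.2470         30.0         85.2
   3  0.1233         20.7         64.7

Bubble-point temperature: ΣzᵢPᵢˢᵃᵗ(T) = P. Interpolate ln Pᵢˢᵃᵗ = aᵢ + bᵢ/T.
  T = 328.2 K: ΣzᵢPᵢˢᵃᵗ = 134.01 kPa
  T = 357.3 K: ΣzᵢPᵢˢᵃᵗ = 278.26 kPa
  T = 342.8 K: ΣzᵢPᵢˢᵃᵗ = 196.09 kPa
  T = 350.1 K: ΣzᵢPᵢˢᵃᵗ = 234.64 kPa
  T = 346.5 K: ΣzᵢPᵢˢᵃᵗ = 214.95 kPa
  T = 344.6 K: ΣzᵢPᵢˢᵃᵗ = 205.10 kPa
Interpolating between 344.6 K and 346.5 K gives T ≈ 346.3 K.

T = 346.3 K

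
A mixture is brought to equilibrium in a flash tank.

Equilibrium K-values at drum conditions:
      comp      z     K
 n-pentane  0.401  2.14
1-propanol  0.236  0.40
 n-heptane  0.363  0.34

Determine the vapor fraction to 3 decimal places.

ψ = 0.105

Material balance + equilibrium reduce to Σ zᵢ(Kᵢ−1)/(1+ψ(Kᵢ−1)) = 0.
Feasibility: ΣzᵢKᵢ = 1.076, Σzᵢ/Kᵢ = 1.845 — both > 1, two phases present.
Iterate (Newton) starting at ψ = 0.68:
  ψ = 0.680: g = -0.4163, g' = -0.928 → ψ = 0.231
  ψ = 0.231: g = -0.0855, g' = -0.661 → ψ = 0.102
  ψ = 0.102: g = 0.0017, g' = -0.696 → ψ = 0.105
Converged at ψ = 0.105.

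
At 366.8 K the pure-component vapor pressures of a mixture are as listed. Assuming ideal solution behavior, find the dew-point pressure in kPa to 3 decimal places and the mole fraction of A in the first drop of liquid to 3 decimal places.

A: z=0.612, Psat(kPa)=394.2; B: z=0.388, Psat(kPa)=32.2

Pdew = 73.518 kPa, x_A = 0.114

At the dew point ψ → 1, so Σzᵢ/Kᵢ = 1 with Kᵢ = Pᵢˢᵃᵗ/P ⇒ 1/P = Σzᵢ/Pᵢˢᵃᵗ.
1/P = 0.612/394.2 + 0.388/32.2 = 0.013602 ⇒ P = 73.518 kPa
xᵢ = zᵢP/Pᵢˢᵃᵗ ⇒ x_A = 0.612·73.518/394.2 = 0.114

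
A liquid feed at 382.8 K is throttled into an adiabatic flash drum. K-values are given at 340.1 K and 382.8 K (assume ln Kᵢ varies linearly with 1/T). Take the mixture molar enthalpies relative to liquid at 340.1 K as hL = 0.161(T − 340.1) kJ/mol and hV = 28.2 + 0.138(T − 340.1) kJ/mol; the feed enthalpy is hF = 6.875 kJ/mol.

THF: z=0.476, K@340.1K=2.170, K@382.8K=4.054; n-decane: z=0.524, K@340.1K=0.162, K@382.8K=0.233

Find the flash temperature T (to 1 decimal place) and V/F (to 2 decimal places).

Adiabatic flash: solve Rachford–Rice at each trial T, then check hF = ψ·hV(T) + (1−ψ)·hL(T).
  T = 340.1 K: K = (2.170, 0.162), RR gives ψ = 0.120, H_out = 3.388 kJ/mol
  T = 382.8 K: K = (4.054, 0.233), RR gives ψ = 0.449, H_out = 19.096 kJ/mol
  T = 361.5 K: K = (3.023, 0.196), RR gives ψ = 0.333, H_out = 12.684 kJ/mol
  T = 350.8 K: K = (2.574, 0.179), RR gives ψ = 0.247, H_out = 8.625 kJ/mol
  T = 345.5 K: K = (2.369, 0.170), RR gives ψ = 0.191, H_out = 6.230 kJ/mol
  T = 348.1 K: K = (2.468, 0.175), RR gives ψ = 0.220, H_out = 7.446 kJ/mol
  T = 346.8 K: K = (2.418, 0.173), RR gives ψ = 0.206, H_out = 6.849 kJ/mol
Linear interpolation between T = 346.8 (H_out = 6.849) and T = 348.1 (H_out = 7.446) on hF = 6.875 gives T ≈ 346.9 K, at which ψ = 0.21.

T = 346.9 K, V/F = 0.21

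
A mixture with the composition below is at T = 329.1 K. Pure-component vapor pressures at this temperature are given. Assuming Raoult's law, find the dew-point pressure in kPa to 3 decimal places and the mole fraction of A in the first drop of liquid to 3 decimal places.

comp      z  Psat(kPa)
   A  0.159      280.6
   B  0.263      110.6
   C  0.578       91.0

Pdew = 107.570 kPa, x_A = 0.061

At the dew point ψ → 1, so Σzᵢ/Kᵢ = 1 with Kᵢ = Pᵢˢᵃᵗ/P ⇒ 1/P = Σzᵢ/Pᵢˢᵃᵗ.
1/P = 0.159/280.6 + 0.263/110.6 + 0.578/91.0 = 0.009296 ⇒ P = 107.570 kPa
xᵢ = zᵢP/Pᵢˢᵃᵗ ⇒ x_A = 0.159·107.570/280.6 = 0.061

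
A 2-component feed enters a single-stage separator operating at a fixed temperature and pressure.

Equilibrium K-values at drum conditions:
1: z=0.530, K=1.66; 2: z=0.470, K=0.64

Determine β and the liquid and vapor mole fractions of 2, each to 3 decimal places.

β = 0.760, x_2 = 0.647, y_2 = 0.414

Let β = V/F and solve Σ zᵢ(Kᵢ−1)/(1+β(Kᵢ−1)) = 0.
Check two-phase: ΣzᵢKᵢ = 1.181 > 1 and Σzᵢ/Kᵢ = 1.054 > 1, so g(0) = 0.181 > 0 and g(1) = -0.054 < 0.
Binary case is linear: z₁(K₁−1)(1+β(K₂−1)) + z₂(K₂−1)(1+β(K₁−1)) = 0
⇒ β = [z₁(K₁−1)+z₂(K₂−1)] / [−(K₁−1)(K₂−1)] = 0.1806/0.2376 = 0.760
Compositions from xᵢ = zᵢ/(1+β(Kᵢ−1)), yᵢ = Kᵢxᵢ:
  1: x = 0.353, y = 0.586
  2: x = 0.647, y = 0.414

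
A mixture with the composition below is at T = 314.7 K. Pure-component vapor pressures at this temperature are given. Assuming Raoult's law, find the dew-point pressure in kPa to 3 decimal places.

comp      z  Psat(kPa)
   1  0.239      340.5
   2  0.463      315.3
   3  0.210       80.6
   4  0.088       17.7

At the dew point ψ → 1, so Σzᵢ/Kᵢ = 1 with Kᵢ = Pᵢˢᵃᵗ/P ⇒ 1/P = Σzᵢ/Pᵢˢᵃᵗ.
1/P = 0.239/340.5 + 0.463/315.3 + 0.210/80.6 + 0.088/17.7 = 0.009748 ⇒ P = 102.590 kPa

Pdew = 102.590 kPa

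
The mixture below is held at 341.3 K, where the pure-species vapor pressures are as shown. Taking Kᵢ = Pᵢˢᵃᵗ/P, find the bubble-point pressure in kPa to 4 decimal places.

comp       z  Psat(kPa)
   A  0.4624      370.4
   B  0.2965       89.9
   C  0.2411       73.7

At the bubble point ψ → 0, so ΣzᵢKᵢ = 1 with Kᵢ = Pᵢˢᵃᵗ/P ⇒ P = ΣzᵢPᵢˢᵃᵗ.
P = 0.4624·370.4 + 0.2965·89.9 + 0.2411·73.7 = 215.6974 kPa

Pbub = 215.6974 kPa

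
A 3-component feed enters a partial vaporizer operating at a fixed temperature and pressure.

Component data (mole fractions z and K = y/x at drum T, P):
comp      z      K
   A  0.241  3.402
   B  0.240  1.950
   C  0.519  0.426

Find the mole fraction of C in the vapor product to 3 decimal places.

y_C = 0.310

Rachford–Rice: g(ψ) = Σ zᵢ(Kᵢ−1)/(1+ψ(Kᵢ−1)) = 0.
Check two-phase: ΣzᵢKᵢ = 1.509 > 1 and Σzᵢ/Kᵢ = 1.412 > 1, so g(0) = 0.509 > 0 and g(1) = -0.412 < 0.
Newton–Raphson from ψ = 0.6:
  ψ = 0.600: g = -0.0720, g' = -0.719 → ψ = 0.500
Converged at ψ = 0.500.
Compositions from xᵢ = zᵢ/(1+ψ(Kᵢ−1)), yᵢ = Kᵢxᵢ:
  A: x = 0.110, y = 0.373
  B: x = 0.163, y = 0.317
  C: x = 0.728, y = 0.310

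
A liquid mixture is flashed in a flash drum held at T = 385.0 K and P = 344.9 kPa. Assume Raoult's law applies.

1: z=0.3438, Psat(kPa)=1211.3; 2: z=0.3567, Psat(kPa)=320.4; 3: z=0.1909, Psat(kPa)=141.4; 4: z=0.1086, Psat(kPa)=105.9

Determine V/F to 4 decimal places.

Raoult's law: Kᵢ = Pᵢˢᵃᵗ/P = Pᵢˢᵃᵗ/344.9.
  K_1 = 1211.3/344.9 = 3.512032, K_2 = 320.4/344.9 = 0.928965, K_3 = 141.4/344.9 = 0.409974, K_4 = 105.9/344.9 = 0.307046
Rachford–Rice: g(V/F) = Σ zᵢ(Kᵢ−1)/(1+V/F(Kᵢ−1)) = 0.
g(0) = ΣzᵢKᵢ − 1 = 0.6504 and g(1) = 1 − Σzᵢ/Kᵢ = -0.3012, so a root lies in (0, 1).
Newton–Raphson from V/F = 0.34:
  V/F = 0.3400: g = 0.20048, g' = -0.8262 → V/F = 0.5826
  V/F = 0.5826: g = 0.02627, g' = -0.6604 → V/F = 0.6224
  V/F = 0.6224: g = 0.00004, g' = -0.6593 → V/F = 0.6225
Converged at V/F = 0.6225.

V/F = 0.6225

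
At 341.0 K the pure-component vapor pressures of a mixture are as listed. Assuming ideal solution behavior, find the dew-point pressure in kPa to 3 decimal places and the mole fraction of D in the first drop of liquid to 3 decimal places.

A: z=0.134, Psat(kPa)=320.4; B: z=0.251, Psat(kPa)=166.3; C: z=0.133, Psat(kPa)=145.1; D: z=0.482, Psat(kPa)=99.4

Pdew = 129.984 kPa, x_D = 0.630

At the dew point ψ → 1, so Σzᵢ/Kᵢ = 1 with Kᵢ = Pᵢˢᵃᵗ/P ⇒ 1/P = Σzᵢ/Pᵢˢᵃᵗ.
1/P = 0.134/320.4 + 0.251/166.3 + 0.133/145.1 + 0.482/99.4 = 0.007693 ⇒ P = 129.984 kPa
xᵢ = zᵢP/Pᵢˢᵃᵗ ⇒ x_D = 0.482·129.984/99.4 = 0.630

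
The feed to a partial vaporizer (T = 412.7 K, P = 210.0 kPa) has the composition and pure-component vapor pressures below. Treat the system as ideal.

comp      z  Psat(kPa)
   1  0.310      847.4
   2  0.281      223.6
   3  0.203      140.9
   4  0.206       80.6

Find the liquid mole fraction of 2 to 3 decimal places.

x_2 = 0.269

Raoult's law: Kᵢ = Pᵢˢᵃᵗ/P = Pᵢˢᵃᵗ/210.0.
  K_1 = 847.4/210.0 = 4.03524, K_2 = 223.6/210.0 = 1.06476, K_3 = 140.9/210.0 = 0.67095, K_4 = 80.6/210.0 = 0.38381
Newton–Raphson from ψ = 0.5:
  ψ = 0.500: g = 0.1280, g' = -0.647 → ψ = 0.698
  ψ = 0.698: g = 0.0097, g' = -0.573 → ψ = 0.715
Converged at ψ = 0.715.
Compositions from xᵢ = zᵢ/(1+ψ(Kᵢ−1)), yᵢ = Kᵢxᵢ:
  1: x = 0.098, y = 0.395
  2: x = 0.269, y = 0.286
  3: x = 0.265, y = 0.178
  4: x = 0.368, y = 0.141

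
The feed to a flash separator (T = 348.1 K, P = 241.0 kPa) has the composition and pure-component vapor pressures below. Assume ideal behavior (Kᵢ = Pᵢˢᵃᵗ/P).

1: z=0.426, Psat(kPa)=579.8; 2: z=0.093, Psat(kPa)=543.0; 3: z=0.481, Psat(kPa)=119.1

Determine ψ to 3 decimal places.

ψ = 0.677

Raoult's law: Kᵢ = Pᵢˢᵃᵗ/P = Pᵢˢᵃᵗ/241.0.
  K_1 = 579.8/241.0 = 2.40581, K_2 = 543.0/241.0 = 2.25311, K_3 = 119.1/241.0 = 0.49419
Let ψ = V/F and solve Σ zᵢ(Kᵢ−1)/(1+ψ(Kᵢ−1)) = 0.
g(0) = ΣzᵢKᵢ − 1 = 0.472 and g(1) = 1 − Σzᵢ/Kᵢ = -0.192, so a root lies in (0, 1).
Newton iteration, ψ⁰ = 0.47:
  ψ = 0.470: g = 0.1148, g' = -0.575 → ψ = 0.670
  ψ = 0.670: g = 0.0039, g' = -0.548 → ψ = 0.677
Converged at ψ = 0.677.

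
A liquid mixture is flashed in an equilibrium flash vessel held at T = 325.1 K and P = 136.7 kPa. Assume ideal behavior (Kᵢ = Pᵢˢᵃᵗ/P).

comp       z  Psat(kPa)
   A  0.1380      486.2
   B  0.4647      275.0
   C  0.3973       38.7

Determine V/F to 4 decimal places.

Raoult's law: Kᵢ = Pᵢˢᵃᵗ/P = Pᵢˢᵃᵗ/136.7.
  K_A = 486.2/136.7 = 3.556693, K_B = 275.0/136.7 = 2.011704, K_C = 38.7/136.7 = 0.283102
Rachford–Rice: g(V/F) = Σ zᵢ(Kᵢ−1)/(1+V/F(Kᵢ−1)) = 0.
g(0) = ΣzᵢKᵢ − 1 = 0.5381 and g(1) = 1 − Σzᵢ/Kᵢ = -0.6732, so a root lies in (0, 1).
Newton–Raphson from V/F = 0.41:
  V/F = 0.4100: g = 0.10117, g' = -0.8622 → V/F = 0.5273
  V/F = 0.5273: g = -0.00112, g' = -0.8937 → V/F = 0.5261
Converged at V/F = 0.5261.

V/F = 0.5261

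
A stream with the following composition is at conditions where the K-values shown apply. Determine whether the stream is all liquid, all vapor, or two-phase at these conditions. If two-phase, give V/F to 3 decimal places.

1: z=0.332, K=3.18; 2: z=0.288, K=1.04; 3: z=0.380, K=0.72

ΣzᵢKᵢ = 1.629; Σzᵢ/Kᵢ = 0.909.
Since Σzᵢ/Kᵢ < 1 the mixture is above its dew point — single vapor phase.

all vapor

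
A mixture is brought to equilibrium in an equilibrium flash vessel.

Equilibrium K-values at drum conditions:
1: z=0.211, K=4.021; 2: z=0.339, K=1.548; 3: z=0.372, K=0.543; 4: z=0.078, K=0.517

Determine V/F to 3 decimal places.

Material balance + equilibrium reduce to Σ zᵢ(Kᵢ−1)/(1+V/F(Kᵢ−1)) = 0.
Check two-phase: ΣzᵢKᵢ = 1.616 > 1 and Σzᵢ/Kᵢ = 1.107 > 1, so g(0) = 0.616 > 0 and g(1) = -0.107 < 0.
Newton iteration, V/F⁰ = 0.5:
  V/F = 0.500: g = 0.1297, g' = -0.530 → V/F = 0.745
  V/F = 0.745: g = 0.0116, g' = -0.457 → V/F = 0.770
Converged at V/F = 0.770.

V/F = 0.770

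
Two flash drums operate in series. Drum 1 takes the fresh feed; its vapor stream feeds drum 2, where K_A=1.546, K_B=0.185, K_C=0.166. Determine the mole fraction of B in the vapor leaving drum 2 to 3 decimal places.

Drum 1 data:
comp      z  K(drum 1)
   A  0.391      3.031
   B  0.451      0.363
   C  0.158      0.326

y_B (drum 2) = 0.056

Drum 1:
Newton–Raphson from ψ₁ = 0.5:
  ψ₁ = 0.500: g = -0.1882, g' = -0.954 → ψ₁ = 0.303
  ψ₁ = 0.303: g = 0.0019, g' = -1.013 → ψ₁ = 0.305
Converged at ψ₁ = 0.305.
Drum-1 compositions:
  A: x = 0.242, y = 0.732
  B: x = 0.560, y = 0.203
  C: x = 0.199, y = 0.065
Drum-2 feed = drum-1 vapor: z₂ = (0.7320, 0.2032, 0.0648).
Drum 2:
Rachford–Rice: g(ψ₂) = Σ zᵢ(Kᵢ−1)/(1+ψ₂(Kᵢ−1)) = 0.
g(0) = ΣzᵢKᵢ − 1 = 0.180 and g(1) = 1 − Σzᵢ/Kᵢ = -0.962, so a root lies in (0, 1).
Newton–Raphson from ψ₂ = 0.5:
  ψ₂ = 0.500: g = -0.0582, g' = -0.652 → ψ₂ = 0.411
  ψ₂ = 0.411: g = -0.0046, g' = -0.555 → ψ₂ = 0.402
Converged at ψ₂ = 0.402.
  A: x = 0.600, y = 0.928
  B: x = 0.302, y = 0.056
  C: x = 0.098, y = 0.016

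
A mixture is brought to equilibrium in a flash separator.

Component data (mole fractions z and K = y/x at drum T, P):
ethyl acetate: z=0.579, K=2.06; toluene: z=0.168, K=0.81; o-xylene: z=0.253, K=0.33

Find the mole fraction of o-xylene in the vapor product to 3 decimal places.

y_o-xylene = 0.156

Material balance + equilibrium reduce to Σ zᵢ(Kᵢ−1)/(1+ψ(Kᵢ−1)) = 0.
g(0) = ΣzᵢKᵢ − 1 = 0.412 and g(1) = 1 − Σzᵢ/Kᵢ = -0.255, so a root lies in (0, 1).
Newton–Raphson from ψ = 0.35:
  ψ = 0.350: g = 0.1920, g' = -0.547 → ψ = 0.701
  ψ = 0.701: g = -0.0044, g' = -0.626 → ψ = 0.694
Converged at ψ = 0.694.
Compositions from xᵢ = zᵢ/(1+ψ(Kᵢ−1)), yᵢ = Kᵢxᵢ:
  ethyl acetate: x = 0.334, y = 0.687
  toluene: x = 0.194, y = 0.157
  o-xylene: x = 0.473, y = 0.156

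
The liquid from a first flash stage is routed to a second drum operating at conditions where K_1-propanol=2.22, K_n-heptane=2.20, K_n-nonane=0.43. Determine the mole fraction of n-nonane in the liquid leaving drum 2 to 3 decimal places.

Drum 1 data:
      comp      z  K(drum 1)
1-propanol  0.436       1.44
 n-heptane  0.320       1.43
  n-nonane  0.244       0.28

x_n-nonane (drum 2) = 0.680

Drum 1:
Rachford–Rice: g(ψ₁) = Σ zᵢ(Kᵢ−1)/(1+ψ₁(Kᵢ−1)) = 0.
Feasibility: ΣzᵢKᵢ = 1.154, Σzᵢ/Kᵢ = 1.398 — both > 1, two phases present.
Newton–Raphson from ψ₁ = 0.32:
  ψ₁ = 0.320: g = 0.0608, g' = -0.324 → ψ₁ = 0.508
  ψ₁ = 0.508: g = -0.0071, g' = -0.411 → ψ₁ = 0.490
Converged at ψ₁ = 0.490.
Drum-1 compositions:
  1-propanol: x = 0.359, y = 0.516
  n-heptane: x = 0.264, y = 0.378
  n-nonane: x = 0.377, y = 0.106
Drum-2 feed = drum-1 liquid: z₂ = (0.3587, 0.2643, 0.3770).
Drum 2:
Material balance + equilibrium reduce to Σ zᵢ(Kᵢ−1)/(1+ψ₂(Kᵢ−1)) = 0.
Feasibility: ΣzᵢKᵢ = 1.540, Σzᵢ/Kᵢ = 1.159 — both > 1, two phases present.
Newton–Raphson from ψ₂ = 0.58:
  ψ₂ = 0.580: g = 0.1222, g' = -0.589 → ψ₂ = 0.788
  ψ₂ = 0.788: g = -0.0038, g' = -0.643 → ψ₂ = 0.782
Converged at ψ₂ = 0.782.
  1-propanol: x = 0.184, y = 0.408
  n-heptane: x = 0.136, y = 0.300
  n-nonane: x = 0.680, y = 0.292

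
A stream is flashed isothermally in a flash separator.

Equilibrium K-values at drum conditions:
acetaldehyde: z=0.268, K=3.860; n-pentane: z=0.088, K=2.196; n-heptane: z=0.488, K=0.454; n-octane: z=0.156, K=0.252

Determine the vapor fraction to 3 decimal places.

Rachford–Rice: g(ψ) = Σ zᵢ(Kᵢ−1)/(1+ψ(Kᵢ−1)) = 0.
Feasibility: ΣzᵢKᵢ = 1.489, Σzᵢ/Kᵢ = 1.803 — both > 1, two phases present.
Iterate (Newton) starting at ψ = 0.5:
  ψ = 0.500: g = -0.1716, g' = -0.919 → ψ = 0.313
  ψ = 0.313: g = 0.0071, g' = -1.037 → ψ = 0.320
Converged at ψ = 0.320.

ψ = 0.320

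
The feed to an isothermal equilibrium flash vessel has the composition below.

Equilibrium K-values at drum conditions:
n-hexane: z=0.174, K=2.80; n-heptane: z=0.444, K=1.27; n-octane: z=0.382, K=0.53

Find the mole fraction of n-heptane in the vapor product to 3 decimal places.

Rachford–Rice: g(V/F) = Σ zᵢ(Kᵢ−1)/(1+V/F(Kᵢ−1)) = 0.
g(0) = ΣzᵢKᵢ − 1 = 0.254 and g(1) = 1 − Σzᵢ/Kᵢ = -0.133, so a root lies in (0, 1).
Iterate (Newton) starting at V/F = 0.46:
  V/F = 0.460: g = 0.0489, g' = -0.332 → V/F = 0.607
  V/F = 0.607: g = 0.0013, g' = -0.318 → V/F = 0.612
Converged at V/F = 0.612.
Compositions from xᵢ = zᵢ/(1+V/F(Kᵢ−1)), yᵢ = Kᵢxᵢ:
  n-hexane: x = 0.083, y = 0.232
  n-heptane: x = 0.381, y = 0.484
  n-octane: x = 0.536, y = 0.284

y_n-heptane = 0.484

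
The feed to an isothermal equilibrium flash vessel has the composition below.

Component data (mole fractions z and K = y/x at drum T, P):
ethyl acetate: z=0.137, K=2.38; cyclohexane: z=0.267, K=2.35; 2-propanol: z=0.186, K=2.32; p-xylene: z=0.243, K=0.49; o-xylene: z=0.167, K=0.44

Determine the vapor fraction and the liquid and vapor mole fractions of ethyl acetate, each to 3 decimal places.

ψ = 0.806, x_ethyl acetate = 0.065, y_ethyl acetate = 0.154

Material balance + equilibrium reduce to Σ zᵢ(Kᵢ−1)/(1+ψ(Kᵢ−1)) = 0.
Feasibility: ΣzᵢKᵢ = 1.578, Σzᵢ/Kᵢ = 1.127 — both > 1, two phases present.
Iterate (Newton) starting at ψ = 0.47:
  ψ = 0.470: g = 0.1968, g' = -0.607 → ψ = 0.794
  ψ = 0.794: g = 0.0074, g' = -0.598 → ψ = 0.806
Converged at ψ = 0.806.
Compositions from xᵢ = zᵢ/(1+ψ(Kᵢ−1)), yᵢ = Kᵢxᵢ:
  ethyl acetate: x = 0.065, y = 0.154
  cyclohexane: x = 0.128, y = 0.300
  2-propanol: x = 0.090, y = 0.209
  p-xylene: x = 0.413, y = 0.202
  o-xylene: x = 0.304, y = 0.134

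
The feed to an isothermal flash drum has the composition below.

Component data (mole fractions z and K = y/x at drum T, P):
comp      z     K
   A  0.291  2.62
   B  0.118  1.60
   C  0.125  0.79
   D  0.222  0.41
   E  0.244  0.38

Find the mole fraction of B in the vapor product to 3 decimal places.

Newton–Raphson from β = 0.64:
  β = 0.640: g = -0.2090, g' = -0.671 → β = 0.329
  β = 0.329: g = -0.0138, g' = -0.628 → β = 0.307
Converged at β = 0.307.
Compositions from xᵢ = zᵢ/(1+β(Kᵢ−1)), yᵢ = Kᵢxᵢ:
  A: x = 0.194, y = 0.509
  B: x = 0.100, y = 0.159
  C: x = 0.134, y = 0.106
  D: x = 0.271, y = 0.111
  E: x = 0.301, y = 0.114

y_B = 0.159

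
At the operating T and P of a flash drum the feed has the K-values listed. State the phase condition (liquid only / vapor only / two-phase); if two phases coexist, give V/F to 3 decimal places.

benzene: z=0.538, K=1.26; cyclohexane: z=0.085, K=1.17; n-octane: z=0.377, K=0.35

ΣzᵢKᵢ = 0.909; Σzᵢ/Kᵢ = 1.577.
Since ΣzᵢKᵢ < 1 the mixture is below its bubble point — single liquid phase.

liquid only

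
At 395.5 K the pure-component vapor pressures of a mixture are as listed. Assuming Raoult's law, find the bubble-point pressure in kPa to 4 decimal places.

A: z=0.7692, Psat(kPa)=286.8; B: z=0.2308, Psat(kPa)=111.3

Pbub = 246.2946 kPa

At the bubble point ψ → 0, so ΣzᵢKᵢ = 1 with Kᵢ = Pᵢˢᵃᵗ/P ⇒ P = ΣzᵢPᵢˢᵃᵗ.
P = 0.7692·286.8 + 0.2308·111.3 = 246.2946 kPa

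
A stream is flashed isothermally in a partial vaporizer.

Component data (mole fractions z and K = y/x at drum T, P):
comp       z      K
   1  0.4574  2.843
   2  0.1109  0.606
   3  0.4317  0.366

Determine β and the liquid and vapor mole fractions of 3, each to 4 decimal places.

β = 0.4800, x_3 = 0.6205, y_3 = 0.2271

Rachford–Rice: g(β) = Σ zᵢ(Kᵢ−1)/(1+β(Kᵢ−1)) = 0.
g(0) = ΣzᵢKᵢ − 1 = 0.5256 and g(1) = 1 − Σzᵢ/Kᵢ = -0.5234, so a root lies in (0, 1).
Newton–Raphson from β = 0.64:
  β = 0.6400: g = -0.13224, g' = -0.8492 → β = 0.4843
  β = 0.4843: g = -0.00354, g' = -0.8214 → β = 0.4800
Converged at β = 0.4800.
Compositions from xᵢ = zᵢ/(1+β(Kᵢ−1)), yᵢ = Kᵢxᵢ:
  1: x = 0.2427, y = 0.6900
  2: x = 0.1368, y = 0.0829
  3: x = 0.6205, y = 0.2271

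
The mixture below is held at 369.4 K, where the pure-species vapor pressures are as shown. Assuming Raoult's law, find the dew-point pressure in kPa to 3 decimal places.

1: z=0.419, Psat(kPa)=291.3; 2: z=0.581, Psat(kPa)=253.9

At the dew point ψ → 1, so Σzᵢ/Kᵢ = 1 with Kᵢ = Pᵢˢᵃᵗ/P ⇒ 1/P = Σzᵢ/Pᵢˢᵃᵗ.
1/P = 0.419/291.3 + 0.581/253.9 = 0.003727 ⇒ P = 268.335 kPa

Pdew = 268.335 kPa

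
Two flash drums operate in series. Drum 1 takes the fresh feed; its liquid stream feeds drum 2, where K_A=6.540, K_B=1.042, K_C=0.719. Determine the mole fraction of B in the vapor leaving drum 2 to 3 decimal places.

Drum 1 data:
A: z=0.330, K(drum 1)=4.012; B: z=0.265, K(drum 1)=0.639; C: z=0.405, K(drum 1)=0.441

Drum 1:
Let ψ₁ = V/F and solve Σ zᵢ(Kᵢ−1)/(1+ψ₁(Kᵢ−1)) = 0.
g(0) = ΣzᵢKᵢ − 1 = 0.672 and g(1) = 1 − Σzᵢ/Kᵢ = -0.415, so a root lies in (0, 1).
Newton–Raphson from ψ₁ = 0.61:
  ψ₁ = 0.610: g = -0.1159, g' = -0.720 → ψ₁ = 0.449
  ψ₁ = 0.449: g = 0.0061, g' = -0.816 → ψ₁ = 0.456
  ψ₁ = 0.456: g = 0.0000, g' = -0.808 → ψ₁ = 0.457
Converged at ψ₁ = 0.457.
Drum-1 compositions:
  A: x = 0.139, y = 0.557
  B: x = 0.317, y = 0.203
  C: x = 0.544, y = 0.240
Drum-2 feed = drum-1 liquid: z₂ = (0.1389, 0.3173, 0.5438).
Drum 2:
Newton iteration, ψ₂⁰ = 0.37:
  ψ₂ = 0.370: g = 0.0950, g' = -0.513 → ψ₂ = 0.555
  ψ₂ = 0.555: g = 0.0208, g' = -0.317 → ψ₂ = 0.621
  ψ₂ = 0.621: g = 0.0013, g' = -0.280 → ψ₂ = 0.625
Converged at ψ₂ = 0.625.
  A: x = 0.031, y = 0.204
  B: x = 0.309, y = 0.322
  C: x = 0.660, y = 0.474

y_B (drum 2) = 0.322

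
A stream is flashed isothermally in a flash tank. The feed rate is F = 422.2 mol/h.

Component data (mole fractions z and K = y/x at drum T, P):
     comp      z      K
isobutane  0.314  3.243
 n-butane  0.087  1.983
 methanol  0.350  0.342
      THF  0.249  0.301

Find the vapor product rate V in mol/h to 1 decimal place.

V = 118.6 mol/h

Rachford–Rice: g(β) = Σ zᵢ(Kᵢ−1)/(1+β(Kᵢ−1)) = 0.
Check two-phase: ΣzᵢKᵢ = 1.385 > 1 and Σzᵢ/Kᵢ = 1.991 > 1, so g(0) = 0.385 > 0 and g(1) = -0.991 < 0.
Iterate (Newton) starting at β = 0.46:
  β = 0.460: g = -0.1813, g' = -0.998 → β = 0.278
  β = 0.278: g = 0.0026, g' = -1.065 → β = 0.281
Converged at β = 0.281.
Then V = β·F = 0.2809·422.2 = 118.6 mol/h and L = F − V = 303.6 mol/h.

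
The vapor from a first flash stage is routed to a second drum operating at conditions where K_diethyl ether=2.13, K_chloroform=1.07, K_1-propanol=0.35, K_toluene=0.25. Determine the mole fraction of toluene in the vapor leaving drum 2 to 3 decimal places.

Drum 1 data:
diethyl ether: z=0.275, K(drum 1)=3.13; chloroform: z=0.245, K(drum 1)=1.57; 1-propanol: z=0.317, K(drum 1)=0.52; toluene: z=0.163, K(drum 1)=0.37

Drum 1:
Material balance + equilibrium reduce to Σ zᵢ(Kᵢ−1)/(1+ψ₁(Kᵢ−1)) = 0.
Check two-phase: ΣzᵢKᵢ = 1.471 > 1 and Σzᵢ/Kᵢ = 1.294 > 1, so g(0) = 0.471 > 0 and g(1) = -0.294 < 0.
Iterate (Newton) starting at ψ₁ = 0.5:
  ψ₁ = 0.500: g = 0.0422, g' = -0.605 → ψ₁ = 0.570
Converged at ψ₁ = 0.570.
Drum-1 compositions:
  diethyl ether: x = 0.124, y = 0.389
  chloroform: x = 0.185, y = 0.290
  1-propanol: x = 0.437, y = 0.227
  toluene: x = 0.254, y = 0.094
Drum-2 feed = drum-1 vapor: z₂ = (0.3886, 0.2903, 0.2270, 0.0941).
Drum 2:
Let ψ₂ = V/F and solve Σ zᵢ(Kᵢ−1)/(1+ψ₂(Kᵢ−1)) = 0.
Feasibility: ΣzᵢKᵢ = 1.241, Σzᵢ/Kᵢ = 1.479 — both > 1, two phases present.
Iterate (Newton) starting at ψ₂ = 0.37:
  ψ₂ = 0.370: g = 0.0375, g' = -0.516 → ψ₂ = 0.443
  ψ₂ = 0.443: g = -0.0004, g' = -0.530 → ψ₂ = 0.442
Converged at ψ₂ = 0.442.
  diethyl ether: x = 0.259, y = 0.552
  chloroform: x = 0.282, y = 0.301
  1-propanol: x = 0.318, y = 0.111
  toluene: x = 0.141, y = 0.035

y_toluene (drum 2) = 0.035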